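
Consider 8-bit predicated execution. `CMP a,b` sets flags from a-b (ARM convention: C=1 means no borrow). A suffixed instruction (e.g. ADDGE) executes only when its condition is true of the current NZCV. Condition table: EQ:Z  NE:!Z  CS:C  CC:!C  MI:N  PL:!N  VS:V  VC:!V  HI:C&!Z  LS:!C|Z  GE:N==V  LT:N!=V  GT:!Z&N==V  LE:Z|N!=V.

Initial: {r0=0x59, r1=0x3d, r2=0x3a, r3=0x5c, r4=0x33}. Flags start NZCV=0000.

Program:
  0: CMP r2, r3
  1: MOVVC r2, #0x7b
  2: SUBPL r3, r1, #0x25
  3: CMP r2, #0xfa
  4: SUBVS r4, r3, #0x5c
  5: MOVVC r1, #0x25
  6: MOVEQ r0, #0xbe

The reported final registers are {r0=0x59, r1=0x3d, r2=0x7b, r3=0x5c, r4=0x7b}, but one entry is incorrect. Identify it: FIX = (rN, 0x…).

[0] flags=1000 → (cmp)
[1] flags=1000 VC?T → r2=0x7b
[2] flags=1000 PL?F → skip
[3] flags=1001 → (cmp)
[4] flags=1001 VS?T → r4=0x00
[5] flags=1001 VC?F → skip
[6] flags=1001 EQ?F → skip

FIX = (r4, 0x00)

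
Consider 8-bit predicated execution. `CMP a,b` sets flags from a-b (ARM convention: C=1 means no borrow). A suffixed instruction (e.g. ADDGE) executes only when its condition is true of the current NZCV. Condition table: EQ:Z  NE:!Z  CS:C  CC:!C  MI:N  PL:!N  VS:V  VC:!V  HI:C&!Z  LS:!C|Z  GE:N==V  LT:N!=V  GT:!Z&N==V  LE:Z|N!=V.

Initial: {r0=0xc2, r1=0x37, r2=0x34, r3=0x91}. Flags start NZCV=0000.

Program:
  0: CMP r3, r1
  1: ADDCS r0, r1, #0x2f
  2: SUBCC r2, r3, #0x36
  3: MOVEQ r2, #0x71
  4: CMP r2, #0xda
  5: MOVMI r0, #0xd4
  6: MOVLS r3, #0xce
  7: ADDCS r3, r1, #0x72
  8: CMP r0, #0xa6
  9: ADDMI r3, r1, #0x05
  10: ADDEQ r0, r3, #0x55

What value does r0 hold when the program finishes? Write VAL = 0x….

0: ✓ CMP  NZCV=0011
1: ✓ ADDCS  r0←0x66
2: · SUBCC
3: · MOVEQ
4: ✓ CMP  NZCV=0000
5: · MOVMI
6: ✓ MOVLS  r3←0xce
7: · ADDCS
8: ✓ CMP  NZCV=1001
9: ✓ ADDMI  r3←0x3c
10: · ADDEQ

VAL = 0x66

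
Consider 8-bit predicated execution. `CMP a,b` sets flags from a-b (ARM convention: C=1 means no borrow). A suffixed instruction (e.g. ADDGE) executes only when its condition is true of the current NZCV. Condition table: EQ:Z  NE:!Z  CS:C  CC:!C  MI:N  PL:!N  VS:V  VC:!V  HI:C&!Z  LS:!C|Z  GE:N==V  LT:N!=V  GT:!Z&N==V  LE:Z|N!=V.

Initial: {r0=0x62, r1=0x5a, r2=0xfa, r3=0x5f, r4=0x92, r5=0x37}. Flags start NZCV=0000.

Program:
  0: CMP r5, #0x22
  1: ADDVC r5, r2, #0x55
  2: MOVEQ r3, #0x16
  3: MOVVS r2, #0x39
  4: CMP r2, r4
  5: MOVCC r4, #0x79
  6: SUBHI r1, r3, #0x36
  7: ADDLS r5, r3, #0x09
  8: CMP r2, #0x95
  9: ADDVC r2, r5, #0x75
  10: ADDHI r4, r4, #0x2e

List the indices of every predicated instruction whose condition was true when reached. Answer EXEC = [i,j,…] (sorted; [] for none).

EXEC = [1,6,9,10]

[0] flags=0010 → (cmp)
[1] flags=0010 VC?T → r5=0x4f
[2] flags=0010 EQ?F → skip
[3] flags=0010 VS?F → skip
[4] flags=0010 → (cmp)
[5] flags=0010 CC?F → skip
[6] flags=0010 HI?T → r1=0x29
[7] flags=0010 LS?F → skip
[8] flags=0010 → (cmp)
[9] flags=0010 VC?T → r2=0xc4
[10] flags=0010 HI?T → r4=0xc0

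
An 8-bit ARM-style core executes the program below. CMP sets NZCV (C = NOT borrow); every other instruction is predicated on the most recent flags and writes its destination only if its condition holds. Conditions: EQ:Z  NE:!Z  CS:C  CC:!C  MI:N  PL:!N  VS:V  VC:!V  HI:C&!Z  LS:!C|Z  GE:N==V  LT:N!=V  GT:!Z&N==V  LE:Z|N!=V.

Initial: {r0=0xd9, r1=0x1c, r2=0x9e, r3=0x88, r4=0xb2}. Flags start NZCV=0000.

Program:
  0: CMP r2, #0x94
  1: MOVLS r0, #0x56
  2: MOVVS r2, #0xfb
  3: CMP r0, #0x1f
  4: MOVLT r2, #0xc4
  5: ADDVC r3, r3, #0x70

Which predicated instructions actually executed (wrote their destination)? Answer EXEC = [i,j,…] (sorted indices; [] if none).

EXEC = [4,5]

[0] flags=0010 → (cmp)
[1] flags=0010 LS?F → skip
[2] flags=0010 VS?F → skip
[3] flags=1010 → (cmp)
[4] flags=1010 LT?T → r2=0xc4
[5] flags=1010 VC?T → r3=0xf8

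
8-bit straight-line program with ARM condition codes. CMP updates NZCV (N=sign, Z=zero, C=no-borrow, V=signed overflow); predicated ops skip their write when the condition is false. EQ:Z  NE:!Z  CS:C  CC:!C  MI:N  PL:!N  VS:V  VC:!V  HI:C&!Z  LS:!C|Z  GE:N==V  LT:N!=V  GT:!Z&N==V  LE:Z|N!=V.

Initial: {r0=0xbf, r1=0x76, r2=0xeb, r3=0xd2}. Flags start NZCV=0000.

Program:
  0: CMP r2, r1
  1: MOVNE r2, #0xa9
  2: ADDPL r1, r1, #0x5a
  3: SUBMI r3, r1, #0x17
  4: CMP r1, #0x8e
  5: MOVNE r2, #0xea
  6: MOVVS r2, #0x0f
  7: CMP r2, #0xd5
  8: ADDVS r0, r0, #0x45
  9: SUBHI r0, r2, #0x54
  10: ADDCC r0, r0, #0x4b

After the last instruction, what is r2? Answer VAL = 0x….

0: ✓ CMP  NZCV=0011
1: ✓ MOVNE  r2←0xa9
2: ✓ ADDPL  r1←0xd0
3: · SUBMI
4: ✓ CMP  NZCV=0010
5: ✓ MOVNE  r2←0xea
6: · MOVVS
7: ✓ CMP  NZCV=0010
8: · ADDVS
9: ✓ SUBHI  r0←0x96
10: · ADDCC

VAL = 0xea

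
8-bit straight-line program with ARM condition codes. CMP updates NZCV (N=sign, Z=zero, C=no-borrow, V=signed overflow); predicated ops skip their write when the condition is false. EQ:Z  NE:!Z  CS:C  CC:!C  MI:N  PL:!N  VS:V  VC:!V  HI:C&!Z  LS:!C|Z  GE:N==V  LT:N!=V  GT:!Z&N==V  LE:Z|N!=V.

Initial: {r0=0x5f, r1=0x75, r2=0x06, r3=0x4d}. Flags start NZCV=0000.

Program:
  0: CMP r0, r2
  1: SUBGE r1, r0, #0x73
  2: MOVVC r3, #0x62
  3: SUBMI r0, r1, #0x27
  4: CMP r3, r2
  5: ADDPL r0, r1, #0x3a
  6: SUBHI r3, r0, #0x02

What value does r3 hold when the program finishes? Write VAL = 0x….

VAL = 0x24

0: ✓ CMP  NZCV=0010
1: ✓ SUBGE  r1←0xec
2: ✓ MOVVC  r3←0x62
3: · SUBMI
4: ✓ CMP  NZCV=0010
5: ✓ ADDPL  r0←0x26
6: ✓ SUBHI  r3←0x24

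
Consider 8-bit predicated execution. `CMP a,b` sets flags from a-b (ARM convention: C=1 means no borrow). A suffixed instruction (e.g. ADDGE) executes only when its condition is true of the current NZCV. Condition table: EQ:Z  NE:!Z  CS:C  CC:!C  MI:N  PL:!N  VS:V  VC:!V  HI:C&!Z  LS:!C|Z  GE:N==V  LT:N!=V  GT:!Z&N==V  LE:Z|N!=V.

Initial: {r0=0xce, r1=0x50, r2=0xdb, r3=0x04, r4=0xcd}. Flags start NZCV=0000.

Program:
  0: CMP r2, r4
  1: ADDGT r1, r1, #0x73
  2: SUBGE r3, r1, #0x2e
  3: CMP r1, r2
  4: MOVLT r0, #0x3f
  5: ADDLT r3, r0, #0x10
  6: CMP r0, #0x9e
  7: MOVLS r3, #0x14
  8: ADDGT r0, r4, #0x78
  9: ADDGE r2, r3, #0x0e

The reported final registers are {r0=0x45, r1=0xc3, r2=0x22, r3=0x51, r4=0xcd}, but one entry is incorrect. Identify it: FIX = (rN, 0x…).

FIX = (r3, 0x14)

[0] flags=0010 → (cmp)
[1] flags=0010 GT?T → r1=0xc3
[2] flags=0010 GE?T → r3=0x95
[3] flags=1000 → (cmp)
[4] flags=1000 LT?T → r0=0x3f
[5] flags=1000 LT?T → r3=0x4f
[6] flags=1001 → (cmp)
[7] flags=1001 LS?T → r3=0x14
[8] flags=1001 GT?T → r0=0x45
[9] flags=1001 GE?T → r2=0x22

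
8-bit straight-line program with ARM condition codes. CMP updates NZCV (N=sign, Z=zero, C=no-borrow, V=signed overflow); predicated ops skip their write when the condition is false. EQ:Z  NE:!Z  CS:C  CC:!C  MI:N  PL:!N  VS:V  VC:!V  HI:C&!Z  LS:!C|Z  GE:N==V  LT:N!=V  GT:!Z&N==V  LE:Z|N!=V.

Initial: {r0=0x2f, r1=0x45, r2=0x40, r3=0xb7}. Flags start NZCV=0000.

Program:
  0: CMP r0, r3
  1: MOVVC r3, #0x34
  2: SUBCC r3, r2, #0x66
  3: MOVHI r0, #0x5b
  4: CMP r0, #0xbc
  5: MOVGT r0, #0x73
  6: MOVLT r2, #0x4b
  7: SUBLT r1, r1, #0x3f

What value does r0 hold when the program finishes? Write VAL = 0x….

VAL = 0x73

0: ✓ CMP  NZCV=0000
1: ✓ MOVVC  r3←0x34
2: ✓ SUBCC  r3←0xda
3: · MOVHI
4: ✓ CMP  NZCV=0000
5: ✓ MOVGT  r0←0x73
6: · MOVLT
7: · SUBLT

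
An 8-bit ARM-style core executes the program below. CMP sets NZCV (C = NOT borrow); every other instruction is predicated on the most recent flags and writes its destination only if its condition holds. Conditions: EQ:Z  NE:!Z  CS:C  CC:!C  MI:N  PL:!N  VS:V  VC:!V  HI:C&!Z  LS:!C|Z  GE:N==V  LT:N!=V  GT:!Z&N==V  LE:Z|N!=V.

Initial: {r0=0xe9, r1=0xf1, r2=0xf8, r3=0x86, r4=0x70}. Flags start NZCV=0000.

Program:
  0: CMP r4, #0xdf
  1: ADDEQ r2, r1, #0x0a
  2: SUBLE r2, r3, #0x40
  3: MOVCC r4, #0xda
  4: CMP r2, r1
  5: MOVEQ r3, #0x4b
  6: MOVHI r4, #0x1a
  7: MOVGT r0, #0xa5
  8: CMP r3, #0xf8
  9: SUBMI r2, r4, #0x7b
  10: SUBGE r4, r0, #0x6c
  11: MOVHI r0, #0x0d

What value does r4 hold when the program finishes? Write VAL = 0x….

[0] flags=1001 → (cmp)
[1] flags=1001 EQ?F → skip
[2] flags=1001 LE?F → skip
[3] flags=1001 CC?T → r4=0xda
[4] flags=0010 → (cmp)
[5] flags=0010 EQ?F → skip
[6] flags=0010 HI?T → r4=0x1a
[7] flags=0010 GT?T → r0=0xa5
[8] flags=1000 → (cmp)
[9] flags=1000 MI?T → r2=0x9f
[10] flags=1000 GE?F → skip
[11] flags=1000 HI?F → skip

VAL = 0x1a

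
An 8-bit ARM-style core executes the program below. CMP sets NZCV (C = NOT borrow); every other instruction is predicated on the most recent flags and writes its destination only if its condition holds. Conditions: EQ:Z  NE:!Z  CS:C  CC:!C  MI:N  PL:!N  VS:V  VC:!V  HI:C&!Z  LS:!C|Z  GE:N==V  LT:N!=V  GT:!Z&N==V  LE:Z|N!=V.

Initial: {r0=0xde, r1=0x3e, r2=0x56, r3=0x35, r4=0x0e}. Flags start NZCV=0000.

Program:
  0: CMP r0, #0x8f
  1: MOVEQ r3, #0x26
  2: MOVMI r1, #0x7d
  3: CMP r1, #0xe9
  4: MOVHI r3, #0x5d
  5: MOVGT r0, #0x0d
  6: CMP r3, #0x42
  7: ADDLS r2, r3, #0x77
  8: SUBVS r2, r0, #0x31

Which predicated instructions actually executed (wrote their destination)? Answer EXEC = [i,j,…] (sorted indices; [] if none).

0: ✓ CMP  NZCV=0010
1: · MOVEQ
2: · MOVMI
3: ✓ CMP  NZCV=0000
4: · MOVHI
5: ✓ MOVGT  r0←0x0d
6: ✓ CMP  NZCV=1000
7: ✓ ADDLS  r2←0xac
8: · SUBVS

EXEC = [5,7]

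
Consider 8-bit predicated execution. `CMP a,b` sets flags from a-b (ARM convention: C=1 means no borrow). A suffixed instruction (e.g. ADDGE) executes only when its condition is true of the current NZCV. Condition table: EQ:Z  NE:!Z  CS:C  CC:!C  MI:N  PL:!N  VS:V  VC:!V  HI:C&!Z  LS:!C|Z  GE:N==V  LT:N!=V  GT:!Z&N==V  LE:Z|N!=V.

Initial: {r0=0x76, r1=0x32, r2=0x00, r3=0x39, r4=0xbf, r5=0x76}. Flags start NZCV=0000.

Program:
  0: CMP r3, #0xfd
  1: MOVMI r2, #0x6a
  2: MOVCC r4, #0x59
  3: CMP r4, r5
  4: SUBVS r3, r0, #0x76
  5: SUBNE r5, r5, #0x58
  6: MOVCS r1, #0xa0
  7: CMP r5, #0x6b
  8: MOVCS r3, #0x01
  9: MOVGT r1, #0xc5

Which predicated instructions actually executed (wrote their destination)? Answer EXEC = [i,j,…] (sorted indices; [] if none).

[0] flags=0000 → (cmp)
[1] flags=0000 MI?F → skip
[2] flags=0000 CC?T → r4=0x59
[3] flags=1000 → (cmp)
[4] flags=1000 VS?F → skip
[5] flags=1000 NE?T → r5=0x1e
[6] flags=1000 CS?F → skip
[7] flags=1000 → (cmp)
[8] flags=1000 CS?F → skip
[9] flags=1000 GT?F → skip

EXEC = [2,5]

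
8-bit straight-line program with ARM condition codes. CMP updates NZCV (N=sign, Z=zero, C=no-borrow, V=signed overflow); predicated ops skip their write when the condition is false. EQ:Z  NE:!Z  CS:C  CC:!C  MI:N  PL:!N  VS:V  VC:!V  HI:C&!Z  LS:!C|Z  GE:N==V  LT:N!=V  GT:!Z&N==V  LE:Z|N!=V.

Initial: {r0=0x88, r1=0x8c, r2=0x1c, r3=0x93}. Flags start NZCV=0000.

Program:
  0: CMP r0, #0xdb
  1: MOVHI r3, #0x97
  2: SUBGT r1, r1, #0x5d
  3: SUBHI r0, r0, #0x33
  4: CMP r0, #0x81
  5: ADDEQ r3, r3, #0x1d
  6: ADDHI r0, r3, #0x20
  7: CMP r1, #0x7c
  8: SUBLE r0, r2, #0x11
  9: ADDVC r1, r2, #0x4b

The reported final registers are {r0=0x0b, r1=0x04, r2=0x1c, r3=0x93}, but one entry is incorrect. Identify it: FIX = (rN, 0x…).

[0] flags=1000 → (cmp)
[1] flags=1000 HI?F → skip
[2] flags=1000 GT?F → skip
[3] flags=1000 HI?F → skip
[4] flags=0010 → (cmp)
[5] flags=0010 EQ?F → skip
[6] flags=0010 HI?T → r0=0xb3
[7] flags=0011 → (cmp)
[8] flags=0011 LE?T → r0=0x0b
[9] flags=0011 VC?F → skip

FIX = (r1, 0x8c)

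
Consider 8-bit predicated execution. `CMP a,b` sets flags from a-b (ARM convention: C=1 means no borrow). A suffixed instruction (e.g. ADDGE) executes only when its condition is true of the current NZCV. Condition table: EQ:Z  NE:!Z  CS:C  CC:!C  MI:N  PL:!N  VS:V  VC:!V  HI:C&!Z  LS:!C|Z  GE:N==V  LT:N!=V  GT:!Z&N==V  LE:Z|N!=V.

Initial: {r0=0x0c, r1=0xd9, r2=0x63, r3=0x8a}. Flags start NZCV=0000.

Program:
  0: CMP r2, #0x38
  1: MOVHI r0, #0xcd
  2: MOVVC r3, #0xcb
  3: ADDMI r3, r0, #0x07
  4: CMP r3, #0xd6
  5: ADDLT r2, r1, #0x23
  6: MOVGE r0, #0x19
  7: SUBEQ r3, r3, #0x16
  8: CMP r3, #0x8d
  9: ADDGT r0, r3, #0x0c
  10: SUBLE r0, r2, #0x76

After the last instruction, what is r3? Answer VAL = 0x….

VAL = 0xcb

0: ✓ CMP  NZCV=0010
1: ✓ MOVHI  r0←0xcd
2: ✓ MOVVC  r3←0xcb
3: · ADDMI
4: ✓ CMP  NZCV=1000
5: ✓ ADDLT  r2←0xfc
6: · MOVGE
7: · SUBEQ
8: ✓ CMP  NZCV=0010
9: ✓ ADDGT  r0←0xd7
10: · SUBLE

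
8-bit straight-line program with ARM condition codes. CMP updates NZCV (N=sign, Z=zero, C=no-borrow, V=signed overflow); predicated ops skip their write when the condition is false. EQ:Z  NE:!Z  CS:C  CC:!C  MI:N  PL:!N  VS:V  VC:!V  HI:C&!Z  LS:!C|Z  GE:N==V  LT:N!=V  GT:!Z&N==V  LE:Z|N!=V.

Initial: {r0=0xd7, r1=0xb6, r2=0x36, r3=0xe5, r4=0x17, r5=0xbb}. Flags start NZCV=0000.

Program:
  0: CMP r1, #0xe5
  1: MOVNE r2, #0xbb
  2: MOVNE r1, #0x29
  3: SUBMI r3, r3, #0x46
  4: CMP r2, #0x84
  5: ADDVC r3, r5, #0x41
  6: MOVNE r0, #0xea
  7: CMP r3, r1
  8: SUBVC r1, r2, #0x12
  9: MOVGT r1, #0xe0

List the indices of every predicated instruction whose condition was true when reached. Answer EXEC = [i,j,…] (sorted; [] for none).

0: ✓ CMP  NZCV=1000
1: ✓ MOVNE  r2←0xbb
2: ✓ MOVNE  r1←0x29
3: ✓ SUBMI  r3←0x9f
4: ✓ CMP  NZCV=0010
5: ✓ ADDVC  r3←0xfc
6: ✓ MOVNE  r0←0xea
7: ✓ CMP  NZCV=1010
8: ✓ SUBVC  r1←0xa9
9: · MOVGT

EXEC = [1,2,3,5,6,8]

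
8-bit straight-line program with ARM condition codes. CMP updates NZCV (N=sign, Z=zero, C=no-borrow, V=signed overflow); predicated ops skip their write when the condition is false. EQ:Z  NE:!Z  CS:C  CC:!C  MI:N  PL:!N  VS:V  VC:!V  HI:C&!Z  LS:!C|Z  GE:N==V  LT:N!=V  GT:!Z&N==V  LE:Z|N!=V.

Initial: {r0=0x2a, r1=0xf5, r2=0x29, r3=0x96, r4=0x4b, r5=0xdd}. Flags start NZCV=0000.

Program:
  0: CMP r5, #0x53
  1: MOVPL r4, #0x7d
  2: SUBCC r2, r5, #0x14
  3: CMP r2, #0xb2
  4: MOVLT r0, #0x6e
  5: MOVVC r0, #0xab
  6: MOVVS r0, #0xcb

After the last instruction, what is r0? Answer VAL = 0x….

VAL = 0xab

[0] flags=1010 → (cmp)
[1] flags=1010 PL?F → skip
[2] flags=1010 CC?F → skip
[3] flags=0000 → (cmp)
[4] flags=0000 LT?F → skip
[5] flags=0000 VC?T → r0=0xab
[6] flags=0000 VS?F → skip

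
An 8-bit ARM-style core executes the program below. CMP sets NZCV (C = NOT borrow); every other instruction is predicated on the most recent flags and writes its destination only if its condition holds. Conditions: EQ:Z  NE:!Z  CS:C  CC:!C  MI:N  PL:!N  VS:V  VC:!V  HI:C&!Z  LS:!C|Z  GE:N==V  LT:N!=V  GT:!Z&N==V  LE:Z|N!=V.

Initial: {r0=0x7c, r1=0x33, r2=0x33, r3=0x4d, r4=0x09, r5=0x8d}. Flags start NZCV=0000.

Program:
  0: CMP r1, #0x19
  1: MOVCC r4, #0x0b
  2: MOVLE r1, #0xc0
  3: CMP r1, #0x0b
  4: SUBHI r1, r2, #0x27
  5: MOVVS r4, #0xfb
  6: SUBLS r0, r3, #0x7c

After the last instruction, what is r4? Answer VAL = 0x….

0: ✓ CMP  NZCV=0010
1: · MOVCC
2: · MOVLE
3: ✓ CMP  NZCV=0010
4: ✓ SUBHI  r1←0x0c
5: · MOVVS
6: · SUBLS

VAL = 0x09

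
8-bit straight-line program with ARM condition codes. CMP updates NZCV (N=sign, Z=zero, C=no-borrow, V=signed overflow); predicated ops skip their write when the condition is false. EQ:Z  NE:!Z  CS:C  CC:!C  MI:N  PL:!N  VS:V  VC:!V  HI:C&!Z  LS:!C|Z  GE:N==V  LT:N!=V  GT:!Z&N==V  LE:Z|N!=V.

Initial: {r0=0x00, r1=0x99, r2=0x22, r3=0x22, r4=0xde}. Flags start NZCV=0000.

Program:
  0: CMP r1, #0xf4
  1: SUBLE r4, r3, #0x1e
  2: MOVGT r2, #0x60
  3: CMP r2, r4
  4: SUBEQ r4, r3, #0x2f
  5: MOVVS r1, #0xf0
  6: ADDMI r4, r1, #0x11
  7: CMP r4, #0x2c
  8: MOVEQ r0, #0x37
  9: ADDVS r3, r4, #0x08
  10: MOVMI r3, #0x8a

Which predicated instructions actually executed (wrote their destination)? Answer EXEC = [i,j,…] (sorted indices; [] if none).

0: ✓ CMP  NZCV=1000
1: ✓ SUBLE  r4←0x04
2: · MOVGT
3: ✓ CMP  NZCV=0010
4: · SUBEQ
5: · MOVVS
6: · ADDMI
7: ✓ CMP  NZCV=1000
8: · MOVEQ
9: · ADDVS
10: ✓ MOVMI  r3←0x8a

EXEC = [1,10]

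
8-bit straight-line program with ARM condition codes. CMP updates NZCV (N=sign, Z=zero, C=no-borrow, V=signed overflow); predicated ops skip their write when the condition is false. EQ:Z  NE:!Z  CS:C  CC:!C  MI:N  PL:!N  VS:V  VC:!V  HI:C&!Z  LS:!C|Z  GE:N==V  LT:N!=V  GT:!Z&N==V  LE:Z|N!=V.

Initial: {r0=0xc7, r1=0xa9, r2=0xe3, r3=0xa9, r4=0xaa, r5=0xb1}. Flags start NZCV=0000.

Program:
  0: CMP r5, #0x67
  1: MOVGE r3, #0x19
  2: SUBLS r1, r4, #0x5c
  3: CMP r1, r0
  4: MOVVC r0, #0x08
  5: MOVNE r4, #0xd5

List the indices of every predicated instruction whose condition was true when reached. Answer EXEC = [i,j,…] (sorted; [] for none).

[0] flags=0011 → (cmp)
[1] flags=0011 GE?F → skip
[2] flags=0011 LS?F → skip
[3] flags=1000 → (cmp)
[4] flags=1000 VC?T → r0=0x08
[5] flags=1000 NE?T → r4=0xd5

EXEC = [4,5]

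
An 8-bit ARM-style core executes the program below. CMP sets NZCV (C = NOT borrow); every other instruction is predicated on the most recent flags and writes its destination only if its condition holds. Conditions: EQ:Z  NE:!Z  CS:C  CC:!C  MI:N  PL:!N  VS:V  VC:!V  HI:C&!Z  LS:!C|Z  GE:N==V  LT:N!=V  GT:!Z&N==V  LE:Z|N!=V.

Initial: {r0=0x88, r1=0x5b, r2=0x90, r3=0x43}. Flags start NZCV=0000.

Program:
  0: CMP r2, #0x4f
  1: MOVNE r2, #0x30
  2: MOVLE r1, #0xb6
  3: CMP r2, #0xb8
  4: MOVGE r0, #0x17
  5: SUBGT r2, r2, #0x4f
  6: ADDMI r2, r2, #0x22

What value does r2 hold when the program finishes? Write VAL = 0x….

0: ✓ CMP  NZCV=0011
1: ✓ MOVNE  r2←0x30
2: ✓ MOVLE  r1←0xb6
3: ✓ CMP  NZCV=0000
4: ✓ MOVGE  r0←0x17
5: ✓ SUBGT  r2←0xe1
6: · ADDMI

VAL = 0xe1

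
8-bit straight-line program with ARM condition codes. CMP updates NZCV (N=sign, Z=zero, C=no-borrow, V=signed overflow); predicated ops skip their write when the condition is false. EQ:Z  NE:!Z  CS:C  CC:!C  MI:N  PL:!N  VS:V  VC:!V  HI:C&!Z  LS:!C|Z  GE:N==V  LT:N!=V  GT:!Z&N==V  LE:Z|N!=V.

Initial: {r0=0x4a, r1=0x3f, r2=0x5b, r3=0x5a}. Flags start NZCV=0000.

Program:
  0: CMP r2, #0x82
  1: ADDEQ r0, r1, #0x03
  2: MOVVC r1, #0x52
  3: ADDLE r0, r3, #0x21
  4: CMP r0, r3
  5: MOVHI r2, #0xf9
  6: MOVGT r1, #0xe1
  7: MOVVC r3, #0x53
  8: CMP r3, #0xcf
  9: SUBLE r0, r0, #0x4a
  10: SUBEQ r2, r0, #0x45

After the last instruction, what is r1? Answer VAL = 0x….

VAL = 0x3f

0: ✓ CMP  NZCV=1001
1: · ADDEQ
2: · MOVVC
3: · ADDLE
4: ✓ CMP  NZCV=1000
5: · MOVHI
6: · MOVGT
7: ✓ MOVVC  r3←0x53
8: ✓ CMP  NZCV=1001
9: · SUBLE
10: · SUBEQ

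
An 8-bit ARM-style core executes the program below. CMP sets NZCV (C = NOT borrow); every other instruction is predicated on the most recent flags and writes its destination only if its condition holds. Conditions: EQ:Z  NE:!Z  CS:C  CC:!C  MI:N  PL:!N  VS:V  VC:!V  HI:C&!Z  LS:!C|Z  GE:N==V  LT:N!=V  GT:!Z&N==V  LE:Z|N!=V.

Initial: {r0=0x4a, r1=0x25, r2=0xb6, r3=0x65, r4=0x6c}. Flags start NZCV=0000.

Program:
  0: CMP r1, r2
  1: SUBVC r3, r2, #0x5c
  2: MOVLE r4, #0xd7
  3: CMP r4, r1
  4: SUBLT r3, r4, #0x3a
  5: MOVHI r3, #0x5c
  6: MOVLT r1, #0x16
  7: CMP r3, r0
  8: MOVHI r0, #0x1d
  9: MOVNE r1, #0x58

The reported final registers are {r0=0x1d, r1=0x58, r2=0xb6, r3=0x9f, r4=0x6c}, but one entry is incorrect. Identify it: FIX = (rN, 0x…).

FIX = (r3, 0x5c)

0: ✓ CMP  NZCV=0000
1: ✓ SUBVC  r3←0x5a
2: · MOVLE
3: ✓ CMP  NZCV=0010
4: · SUBLT
5: ✓ MOVHI  r3←0x5c
6: · MOVLT
7: ✓ CMP  NZCV=0010
8: ✓ MOVHI  r0←0x1d
9: ✓ MOVNE  r1←0x58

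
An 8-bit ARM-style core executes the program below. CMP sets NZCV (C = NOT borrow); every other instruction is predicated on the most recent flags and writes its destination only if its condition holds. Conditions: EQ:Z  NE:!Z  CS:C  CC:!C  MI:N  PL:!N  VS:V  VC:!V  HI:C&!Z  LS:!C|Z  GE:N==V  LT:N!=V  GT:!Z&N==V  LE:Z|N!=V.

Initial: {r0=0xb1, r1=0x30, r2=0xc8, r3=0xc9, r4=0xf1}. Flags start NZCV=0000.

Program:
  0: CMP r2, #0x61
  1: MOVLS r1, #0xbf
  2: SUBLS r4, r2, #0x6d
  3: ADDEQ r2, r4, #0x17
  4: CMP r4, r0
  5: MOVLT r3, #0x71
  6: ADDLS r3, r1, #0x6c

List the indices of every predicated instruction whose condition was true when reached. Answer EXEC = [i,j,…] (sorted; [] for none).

EXEC = []

0: ✓ CMP  NZCV=0011
1: · MOVLS
2: · SUBLS
3: · ADDEQ
4: ✓ CMP  NZCV=0010
5: · MOVLT
6: · ADDLS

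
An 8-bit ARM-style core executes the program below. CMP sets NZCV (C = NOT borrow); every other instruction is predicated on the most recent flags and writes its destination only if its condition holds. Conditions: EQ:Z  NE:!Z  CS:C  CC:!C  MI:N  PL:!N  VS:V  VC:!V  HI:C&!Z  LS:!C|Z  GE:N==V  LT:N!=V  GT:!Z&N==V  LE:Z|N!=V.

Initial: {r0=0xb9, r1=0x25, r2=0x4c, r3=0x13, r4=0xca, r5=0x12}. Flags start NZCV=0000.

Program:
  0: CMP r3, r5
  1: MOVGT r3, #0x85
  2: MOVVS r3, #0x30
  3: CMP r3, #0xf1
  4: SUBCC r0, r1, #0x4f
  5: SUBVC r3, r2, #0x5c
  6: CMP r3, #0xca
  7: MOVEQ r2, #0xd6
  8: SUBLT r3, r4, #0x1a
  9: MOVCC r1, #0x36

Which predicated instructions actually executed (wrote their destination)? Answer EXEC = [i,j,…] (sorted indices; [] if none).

EXEC = [1,4,5]

[0] flags=0010 → (cmp)
[1] flags=0010 GT?T → r3=0x85
[2] flags=0010 VS?F → skip
[3] flags=1000 → (cmp)
[4] flags=1000 CC?T → r0=0xd6
[5] flags=1000 VC?T → r3=0xf0
[6] flags=0010 → (cmp)
[7] flags=0010 EQ?F → skip
[8] flags=0010 LT?F → skip
[9] flags=0010 CC?F → skip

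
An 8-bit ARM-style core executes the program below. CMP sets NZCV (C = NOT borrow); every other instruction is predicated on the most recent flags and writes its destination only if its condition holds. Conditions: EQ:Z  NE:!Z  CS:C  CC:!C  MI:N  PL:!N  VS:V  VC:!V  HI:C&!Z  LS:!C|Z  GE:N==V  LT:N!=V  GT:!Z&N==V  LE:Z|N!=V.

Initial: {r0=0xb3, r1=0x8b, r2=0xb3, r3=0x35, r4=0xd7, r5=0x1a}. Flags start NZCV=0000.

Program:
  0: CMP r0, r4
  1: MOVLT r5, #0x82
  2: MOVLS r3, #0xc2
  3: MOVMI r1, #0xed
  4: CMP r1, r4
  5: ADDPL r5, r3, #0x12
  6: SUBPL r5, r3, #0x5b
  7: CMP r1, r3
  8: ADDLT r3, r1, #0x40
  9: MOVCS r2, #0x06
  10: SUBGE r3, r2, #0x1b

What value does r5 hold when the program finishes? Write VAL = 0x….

[0] flags=1000 → (cmp)
[1] flags=1000 LT?T → r5=0x82
[2] flags=1000 LS?T → r3=0xc2
[3] flags=1000 MI?T → r1=0xed
[4] flags=0010 → (cmp)
[5] flags=0010 PL?T → r5=0xd4
[6] flags=0010 PL?T → r5=0x67
[7] flags=0010 → (cmp)
[8] flags=0010 LT?F → skip
[9] flags=0010 CS?T → r2=0x06
[10] flags=0010 GE?T → r3=0xeb

VAL = 0x67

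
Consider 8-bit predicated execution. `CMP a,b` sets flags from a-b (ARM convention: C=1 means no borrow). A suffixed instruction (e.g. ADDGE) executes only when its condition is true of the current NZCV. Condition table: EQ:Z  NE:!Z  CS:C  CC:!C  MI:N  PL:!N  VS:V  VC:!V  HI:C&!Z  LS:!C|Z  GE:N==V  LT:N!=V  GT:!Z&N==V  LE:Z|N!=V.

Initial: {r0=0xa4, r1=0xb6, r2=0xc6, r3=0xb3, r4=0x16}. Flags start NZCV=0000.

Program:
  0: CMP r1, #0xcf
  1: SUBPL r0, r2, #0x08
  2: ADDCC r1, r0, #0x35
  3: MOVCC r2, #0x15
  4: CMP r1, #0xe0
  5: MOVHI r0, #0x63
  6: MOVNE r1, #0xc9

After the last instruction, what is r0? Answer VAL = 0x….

[0] flags=1000 → (cmp)
[1] flags=1000 PL?F → skip
[2] flags=1000 CC?T → r1=0xd9
[3] flags=1000 CC?T → r2=0x15
[4] flags=1000 → (cmp)
[5] flags=1000 HI?F → skip
[6] flags=1000 NE?T → r1=0xc9

VAL = 0xa4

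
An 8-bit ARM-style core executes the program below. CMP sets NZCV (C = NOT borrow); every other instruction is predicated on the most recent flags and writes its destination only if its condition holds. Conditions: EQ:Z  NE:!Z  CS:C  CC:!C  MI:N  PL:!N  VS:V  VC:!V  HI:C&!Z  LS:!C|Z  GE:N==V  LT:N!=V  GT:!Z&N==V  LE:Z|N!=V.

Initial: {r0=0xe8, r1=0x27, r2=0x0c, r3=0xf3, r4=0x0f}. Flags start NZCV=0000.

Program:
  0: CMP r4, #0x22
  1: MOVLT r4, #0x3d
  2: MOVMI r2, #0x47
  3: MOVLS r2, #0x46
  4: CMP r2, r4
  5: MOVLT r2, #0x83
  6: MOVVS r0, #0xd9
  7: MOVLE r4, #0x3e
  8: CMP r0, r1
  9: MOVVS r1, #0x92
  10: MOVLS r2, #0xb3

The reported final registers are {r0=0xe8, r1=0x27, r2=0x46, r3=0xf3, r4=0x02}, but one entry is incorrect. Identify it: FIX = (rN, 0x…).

[0] flags=1000 → (cmp)
[1] flags=1000 LT?T → r4=0x3d
[2] flags=1000 MI?T → r2=0x47
[3] flags=1000 LS?T → r2=0x46
[4] flags=0010 → (cmp)
[5] flags=0010 LT?F → skip
[6] flags=0010 VS?F → skip
[7] flags=0010 LE?F → skip
[8] flags=1010 → (cmp)
[9] flags=1010 VS?F → skip
[10] flags=1010 LS?F → skip

FIX = (r4, 0x3d)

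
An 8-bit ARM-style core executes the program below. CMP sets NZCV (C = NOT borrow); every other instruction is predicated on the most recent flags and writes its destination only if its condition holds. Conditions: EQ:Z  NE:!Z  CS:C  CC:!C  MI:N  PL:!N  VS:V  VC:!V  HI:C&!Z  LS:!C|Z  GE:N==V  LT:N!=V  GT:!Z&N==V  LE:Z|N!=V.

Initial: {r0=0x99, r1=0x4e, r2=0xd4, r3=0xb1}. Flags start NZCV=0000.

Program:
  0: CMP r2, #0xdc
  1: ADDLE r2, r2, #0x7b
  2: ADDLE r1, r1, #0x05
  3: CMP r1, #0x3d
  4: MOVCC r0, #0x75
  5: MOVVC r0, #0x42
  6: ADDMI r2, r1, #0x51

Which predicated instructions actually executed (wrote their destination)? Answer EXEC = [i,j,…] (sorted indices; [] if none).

0: ✓ CMP  NZCV=1000
1: ✓ ADDLE  r2←0x4f
2: ✓ ADDLE  r1←0x53
3: ✓ CMP  NZCV=0010
4: · MOVCC
5: ✓ MOVVC  r0←0x42
6: · ADDMI

EXEC = [1,2,5]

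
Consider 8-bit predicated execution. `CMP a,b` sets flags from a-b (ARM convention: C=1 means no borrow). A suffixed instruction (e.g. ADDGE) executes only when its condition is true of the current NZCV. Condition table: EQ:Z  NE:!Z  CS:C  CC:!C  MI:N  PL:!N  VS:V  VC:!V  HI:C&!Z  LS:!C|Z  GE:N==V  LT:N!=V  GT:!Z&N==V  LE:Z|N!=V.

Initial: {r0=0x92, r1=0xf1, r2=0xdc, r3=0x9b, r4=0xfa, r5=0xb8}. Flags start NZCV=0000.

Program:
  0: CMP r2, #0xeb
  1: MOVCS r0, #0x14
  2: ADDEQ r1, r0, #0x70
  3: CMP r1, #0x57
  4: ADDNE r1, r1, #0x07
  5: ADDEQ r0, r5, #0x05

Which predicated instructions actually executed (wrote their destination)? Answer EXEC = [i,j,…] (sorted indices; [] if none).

EXEC = [4]

[0] flags=1000 → (cmp)
[1] flags=1000 CS?F → skip
[2] flags=1000 EQ?F → skip
[3] flags=1010 → (cmp)
[4] flags=1010 NE?T → r1=0xf8
[5] flags=1010 EQ?F → skip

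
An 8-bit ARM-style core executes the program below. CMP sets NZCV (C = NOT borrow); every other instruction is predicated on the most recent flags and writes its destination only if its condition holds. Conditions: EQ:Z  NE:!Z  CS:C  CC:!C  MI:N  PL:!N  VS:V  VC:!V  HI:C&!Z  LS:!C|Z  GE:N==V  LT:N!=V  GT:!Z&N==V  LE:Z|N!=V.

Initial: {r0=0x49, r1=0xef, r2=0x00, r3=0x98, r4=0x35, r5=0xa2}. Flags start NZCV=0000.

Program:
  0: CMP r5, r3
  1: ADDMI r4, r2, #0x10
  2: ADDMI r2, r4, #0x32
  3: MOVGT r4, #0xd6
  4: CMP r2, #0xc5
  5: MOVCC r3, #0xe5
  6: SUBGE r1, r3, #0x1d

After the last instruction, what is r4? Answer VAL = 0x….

VAL = 0xd6

0: ✓ CMP  NZCV=0010
1: · ADDMI
2: · ADDMI
3: ✓ MOVGT  r4←0xd6
4: ✓ CMP  NZCV=0000
5: ✓ MOVCC  r3←0xe5
6: ✓ SUBGE  r1←0xc8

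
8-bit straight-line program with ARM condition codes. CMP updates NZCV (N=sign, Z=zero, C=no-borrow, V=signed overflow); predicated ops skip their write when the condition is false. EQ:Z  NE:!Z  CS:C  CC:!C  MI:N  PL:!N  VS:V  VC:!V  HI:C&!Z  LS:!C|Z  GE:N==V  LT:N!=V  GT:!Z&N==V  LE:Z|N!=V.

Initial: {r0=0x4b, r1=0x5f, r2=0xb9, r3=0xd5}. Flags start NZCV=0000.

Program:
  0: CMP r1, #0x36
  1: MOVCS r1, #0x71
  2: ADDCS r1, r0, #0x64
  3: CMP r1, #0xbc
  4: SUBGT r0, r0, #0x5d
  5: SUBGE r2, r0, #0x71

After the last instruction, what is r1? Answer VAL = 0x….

0: ✓ CMP  NZCV=0010
1: ✓ MOVCS  r1←0x71
2: ✓ ADDCS  r1←0xaf
3: ✓ CMP  NZCV=1000
4: · SUBGT
5: · SUBGE

VAL = 0xaf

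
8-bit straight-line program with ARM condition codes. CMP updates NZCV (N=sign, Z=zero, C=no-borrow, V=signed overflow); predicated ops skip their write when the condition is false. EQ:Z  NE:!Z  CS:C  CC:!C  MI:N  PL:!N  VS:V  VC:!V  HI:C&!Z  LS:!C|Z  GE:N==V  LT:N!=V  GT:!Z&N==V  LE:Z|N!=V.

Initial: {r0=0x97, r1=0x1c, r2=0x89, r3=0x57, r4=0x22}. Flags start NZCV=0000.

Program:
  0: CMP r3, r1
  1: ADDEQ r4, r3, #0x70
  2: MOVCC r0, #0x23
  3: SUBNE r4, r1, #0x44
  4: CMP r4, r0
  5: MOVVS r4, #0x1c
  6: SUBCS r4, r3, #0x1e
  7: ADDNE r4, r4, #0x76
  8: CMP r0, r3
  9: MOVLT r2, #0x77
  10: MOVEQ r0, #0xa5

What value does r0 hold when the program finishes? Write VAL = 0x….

[0] flags=0010 → (cmp)
[1] flags=0010 EQ?F → skip
[2] flags=0010 CC?F → skip
[3] flags=0010 NE?T → r4=0xd8
[4] flags=0010 → (cmp)
[5] flags=0010 VS?F → skip
[6] flags=0010 CS?T → r4=0x39
[7] flags=0010 NE?T → r4=0xaf
[8] flags=0011 → (cmp)
[9] flags=0011 LT?T → r2=0x77
[10] flags=0011 EQ?F → skip

VAL = 0x97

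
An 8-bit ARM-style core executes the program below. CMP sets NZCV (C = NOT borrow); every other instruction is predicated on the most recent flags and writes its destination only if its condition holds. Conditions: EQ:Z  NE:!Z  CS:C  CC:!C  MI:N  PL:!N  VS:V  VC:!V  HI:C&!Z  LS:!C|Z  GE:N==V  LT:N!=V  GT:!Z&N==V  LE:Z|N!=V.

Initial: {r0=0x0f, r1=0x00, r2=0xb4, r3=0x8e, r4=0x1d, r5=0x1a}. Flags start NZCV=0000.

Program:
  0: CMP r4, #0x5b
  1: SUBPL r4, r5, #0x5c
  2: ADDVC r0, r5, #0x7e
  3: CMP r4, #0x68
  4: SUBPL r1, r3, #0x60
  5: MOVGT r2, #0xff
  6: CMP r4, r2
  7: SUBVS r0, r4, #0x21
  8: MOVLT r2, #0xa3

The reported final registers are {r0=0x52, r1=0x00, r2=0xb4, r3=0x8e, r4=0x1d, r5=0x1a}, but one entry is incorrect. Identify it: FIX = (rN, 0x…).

FIX = (r0, 0x98)

0: ✓ CMP  NZCV=1000
1: · SUBPL
2: ✓ ADDVC  r0←0x98
3: ✓ CMP  NZCV=1000
4: · SUBPL
5: · MOVGT
6: ✓ CMP  NZCV=0000
7: · SUBVS
8: · MOVLT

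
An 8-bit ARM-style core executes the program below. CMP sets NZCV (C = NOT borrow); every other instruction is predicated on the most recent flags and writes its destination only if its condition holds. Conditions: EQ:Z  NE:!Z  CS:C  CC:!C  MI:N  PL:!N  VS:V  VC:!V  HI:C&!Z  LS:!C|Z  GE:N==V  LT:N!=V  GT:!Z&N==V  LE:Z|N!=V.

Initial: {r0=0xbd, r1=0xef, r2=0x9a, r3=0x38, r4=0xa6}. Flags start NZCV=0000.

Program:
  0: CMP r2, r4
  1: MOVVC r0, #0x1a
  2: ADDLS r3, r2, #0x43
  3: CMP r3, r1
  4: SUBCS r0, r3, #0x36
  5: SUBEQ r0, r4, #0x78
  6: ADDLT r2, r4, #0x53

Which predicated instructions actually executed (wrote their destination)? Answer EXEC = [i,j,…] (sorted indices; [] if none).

[0] flags=1000 → (cmp)
[1] flags=1000 VC?T → r0=0x1a
[2] flags=1000 LS?T → r3=0xdd
[3] flags=1000 → (cmp)
[4] flags=1000 CS?F → skip
[5] flags=1000 EQ?F → skip
[6] flags=1000 LT?T → r2=0xf9

EXEC = [1,2,6]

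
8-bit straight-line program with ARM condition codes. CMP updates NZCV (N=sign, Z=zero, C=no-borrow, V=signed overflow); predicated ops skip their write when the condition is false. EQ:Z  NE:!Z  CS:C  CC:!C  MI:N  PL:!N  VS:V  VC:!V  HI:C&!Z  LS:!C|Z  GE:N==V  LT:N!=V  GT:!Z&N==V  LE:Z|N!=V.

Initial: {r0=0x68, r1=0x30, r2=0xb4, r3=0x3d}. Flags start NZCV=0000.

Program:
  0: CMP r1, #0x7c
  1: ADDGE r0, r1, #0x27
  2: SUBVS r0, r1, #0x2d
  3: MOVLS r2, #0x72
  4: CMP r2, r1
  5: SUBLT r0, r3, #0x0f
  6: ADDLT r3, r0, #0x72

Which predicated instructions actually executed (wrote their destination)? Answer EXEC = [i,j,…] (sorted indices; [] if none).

0: ✓ CMP  NZCV=1000
1: · ADDGE
2: · SUBVS
3: ✓ MOVLS  r2←0x72
4: ✓ CMP  NZCV=0010
5: · SUBLT
6: · ADDLT

EXEC = [3]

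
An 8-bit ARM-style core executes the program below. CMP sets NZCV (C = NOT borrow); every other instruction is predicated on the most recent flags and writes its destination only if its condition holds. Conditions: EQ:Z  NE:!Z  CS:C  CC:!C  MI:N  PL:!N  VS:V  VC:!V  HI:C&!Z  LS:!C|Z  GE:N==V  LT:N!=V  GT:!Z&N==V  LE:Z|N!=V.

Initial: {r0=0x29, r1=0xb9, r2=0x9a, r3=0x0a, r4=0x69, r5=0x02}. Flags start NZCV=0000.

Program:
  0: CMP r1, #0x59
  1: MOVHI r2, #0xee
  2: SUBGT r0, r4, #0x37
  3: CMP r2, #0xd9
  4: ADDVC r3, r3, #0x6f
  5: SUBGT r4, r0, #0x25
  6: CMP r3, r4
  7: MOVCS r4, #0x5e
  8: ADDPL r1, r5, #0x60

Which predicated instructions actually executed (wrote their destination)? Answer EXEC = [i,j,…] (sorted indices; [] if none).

[0] flags=0011 → (cmp)
[1] flags=0011 HI?T → r2=0xee
[2] flags=0011 GT?F → skip
[3] flags=0010 → (cmp)
[4] flags=0010 VC?T → r3=0x79
[5] flags=0010 GT?T → r4=0x04
[6] flags=0010 → (cmp)
[7] flags=0010 CS?T → r4=0x5e
[8] flags=0010 PL?T → r1=0x62

EXEC = [1,4,5,7,8]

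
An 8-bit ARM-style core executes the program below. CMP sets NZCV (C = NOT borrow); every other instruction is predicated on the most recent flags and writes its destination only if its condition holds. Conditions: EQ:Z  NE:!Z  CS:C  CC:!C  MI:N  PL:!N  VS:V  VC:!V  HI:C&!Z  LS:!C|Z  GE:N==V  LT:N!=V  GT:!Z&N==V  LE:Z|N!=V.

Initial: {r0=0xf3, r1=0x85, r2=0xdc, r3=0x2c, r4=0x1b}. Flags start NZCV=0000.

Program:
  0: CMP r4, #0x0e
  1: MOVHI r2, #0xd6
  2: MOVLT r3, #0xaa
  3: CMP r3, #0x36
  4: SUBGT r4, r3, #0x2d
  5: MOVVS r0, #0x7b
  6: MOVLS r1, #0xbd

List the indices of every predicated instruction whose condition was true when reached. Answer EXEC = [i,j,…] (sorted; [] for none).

EXEC = [1,6]

0: ✓ CMP  NZCV=0010
1: ✓ MOVHI  r2←0xd6
2: · MOVLT
3: ✓ CMP  NZCV=1000
4: · SUBGT
5: · MOVVS
6: ✓ MOVLS  r1←0xbd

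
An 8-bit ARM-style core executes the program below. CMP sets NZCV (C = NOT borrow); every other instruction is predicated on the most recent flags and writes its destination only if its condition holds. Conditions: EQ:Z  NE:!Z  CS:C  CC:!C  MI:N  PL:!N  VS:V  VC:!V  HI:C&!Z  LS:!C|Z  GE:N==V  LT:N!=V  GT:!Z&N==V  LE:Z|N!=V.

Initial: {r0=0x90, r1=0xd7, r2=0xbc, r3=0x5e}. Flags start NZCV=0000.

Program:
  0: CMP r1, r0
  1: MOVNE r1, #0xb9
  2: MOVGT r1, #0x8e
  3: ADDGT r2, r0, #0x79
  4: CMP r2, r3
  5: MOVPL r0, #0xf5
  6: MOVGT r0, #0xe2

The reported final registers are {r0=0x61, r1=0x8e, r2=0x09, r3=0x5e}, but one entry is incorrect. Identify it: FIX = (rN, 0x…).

0: ✓ CMP  NZCV=0010
1: ✓ MOVNE  r1←0xb9
2: ✓ MOVGT  r1←0x8e
3: ✓ ADDGT  r2←0x09
4: ✓ CMP  NZCV=1000
5: · MOVPL
6: · MOVGT

FIX = (r0, 0x90)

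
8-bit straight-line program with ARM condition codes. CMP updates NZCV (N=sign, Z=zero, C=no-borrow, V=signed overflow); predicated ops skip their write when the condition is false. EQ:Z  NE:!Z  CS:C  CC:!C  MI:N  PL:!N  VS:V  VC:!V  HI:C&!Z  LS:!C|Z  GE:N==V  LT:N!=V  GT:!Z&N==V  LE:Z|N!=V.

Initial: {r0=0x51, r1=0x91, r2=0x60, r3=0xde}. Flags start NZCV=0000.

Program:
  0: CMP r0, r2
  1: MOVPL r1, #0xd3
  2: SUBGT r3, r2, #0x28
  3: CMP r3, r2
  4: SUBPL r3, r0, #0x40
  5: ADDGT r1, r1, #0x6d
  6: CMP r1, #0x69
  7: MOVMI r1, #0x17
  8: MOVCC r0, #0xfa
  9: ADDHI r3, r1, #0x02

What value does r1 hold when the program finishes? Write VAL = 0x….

0: ✓ CMP  NZCV=1000
1: · MOVPL
2: · SUBGT
3: ✓ CMP  NZCV=0011
4: ✓ SUBPL  r3←0x11
5: · ADDGT
6: ✓ CMP  NZCV=0011
7: · MOVMI
8: · MOVCC
9: ✓ ADDHI  r3←0x93

VAL = 0x91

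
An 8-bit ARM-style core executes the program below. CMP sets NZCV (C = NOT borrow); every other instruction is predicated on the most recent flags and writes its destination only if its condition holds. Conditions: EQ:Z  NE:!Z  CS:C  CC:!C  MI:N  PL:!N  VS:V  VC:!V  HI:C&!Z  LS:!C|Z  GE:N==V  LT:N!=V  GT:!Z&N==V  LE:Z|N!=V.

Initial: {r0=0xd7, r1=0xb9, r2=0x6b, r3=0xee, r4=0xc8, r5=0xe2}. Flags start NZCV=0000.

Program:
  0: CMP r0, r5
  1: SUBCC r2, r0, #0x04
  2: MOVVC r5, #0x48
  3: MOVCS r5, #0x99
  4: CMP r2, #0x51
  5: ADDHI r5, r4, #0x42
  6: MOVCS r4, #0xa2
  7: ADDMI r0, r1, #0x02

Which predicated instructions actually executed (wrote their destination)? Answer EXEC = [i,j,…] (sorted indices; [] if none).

EXEC = [1,2,5,6,7]

0: ✓ CMP  NZCV=1000
1: ✓ SUBCC  r2←0xd3
2: ✓ MOVVC  r5←0x48
3: · MOVCS
4: ✓ CMP  NZCV=1010
5: ✓ ADDHI  r5←0x0a
6: ✓ MOVCS  r4←0xa2
7: ✓ ADDMI  r0←0xbb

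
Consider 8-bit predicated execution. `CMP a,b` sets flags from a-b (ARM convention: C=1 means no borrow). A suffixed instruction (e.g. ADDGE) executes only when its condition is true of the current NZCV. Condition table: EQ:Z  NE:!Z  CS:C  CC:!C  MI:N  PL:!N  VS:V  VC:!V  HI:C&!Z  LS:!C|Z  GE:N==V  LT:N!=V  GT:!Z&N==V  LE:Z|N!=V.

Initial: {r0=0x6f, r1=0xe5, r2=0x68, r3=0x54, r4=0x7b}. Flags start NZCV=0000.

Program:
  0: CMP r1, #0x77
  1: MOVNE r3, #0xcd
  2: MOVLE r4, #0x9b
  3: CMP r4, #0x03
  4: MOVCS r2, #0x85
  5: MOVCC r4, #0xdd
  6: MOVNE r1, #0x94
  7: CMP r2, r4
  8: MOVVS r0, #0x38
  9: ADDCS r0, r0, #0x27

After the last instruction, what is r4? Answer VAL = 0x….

VAL = 0x9b

[0] flags=0011 → (cmp)
[1] flags=0011 NE?T → r3=0xcd
[2] flags=0011 LE?T → r4=0x9b
[3] flags=1010 → (cmp)
[4] flags=1010 CS?T → r2=0x85
[5] flags=1010 CC?F → skip
[6] flags=1010 NE?T → r1=0x94
[7] flags=1000 → (cmp)
[8] flags=1000 VS?F → skip
[9] flags=1000 CS?F → skip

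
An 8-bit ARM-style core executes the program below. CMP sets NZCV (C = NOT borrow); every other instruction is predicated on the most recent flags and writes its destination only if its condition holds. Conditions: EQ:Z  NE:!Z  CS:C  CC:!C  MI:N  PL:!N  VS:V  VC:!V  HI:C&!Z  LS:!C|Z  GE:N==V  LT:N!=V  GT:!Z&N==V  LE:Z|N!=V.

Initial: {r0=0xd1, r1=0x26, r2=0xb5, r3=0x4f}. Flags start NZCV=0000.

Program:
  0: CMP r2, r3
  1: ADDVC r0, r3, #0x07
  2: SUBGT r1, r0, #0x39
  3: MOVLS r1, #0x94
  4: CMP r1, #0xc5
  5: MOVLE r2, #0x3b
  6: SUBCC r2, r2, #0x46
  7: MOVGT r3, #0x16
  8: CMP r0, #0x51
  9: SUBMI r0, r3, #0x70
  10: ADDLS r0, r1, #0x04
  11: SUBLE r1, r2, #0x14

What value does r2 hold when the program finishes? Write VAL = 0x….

VAL = 0x6f

[0] flags=0011 → (cmp)
[1] flags=0011 VC?F → skip
[2] flags=0011 GT?F → skip
[3] flags=0011 LS?F → skip
[4] flags=0000 → (cmp)
[5] flags=0000 LE?F → skip
[6] flags=0000 CC?T → r2=0x6f
[7] flags=0000 GT?T → r3=0x16
[8] flags=1010 → (cmp)
[9] flags=1010 MI?T → r0=0xa6
[10] flags=1010 LS?F → skip
[11] flags=1010 LE?T → r1=0x5b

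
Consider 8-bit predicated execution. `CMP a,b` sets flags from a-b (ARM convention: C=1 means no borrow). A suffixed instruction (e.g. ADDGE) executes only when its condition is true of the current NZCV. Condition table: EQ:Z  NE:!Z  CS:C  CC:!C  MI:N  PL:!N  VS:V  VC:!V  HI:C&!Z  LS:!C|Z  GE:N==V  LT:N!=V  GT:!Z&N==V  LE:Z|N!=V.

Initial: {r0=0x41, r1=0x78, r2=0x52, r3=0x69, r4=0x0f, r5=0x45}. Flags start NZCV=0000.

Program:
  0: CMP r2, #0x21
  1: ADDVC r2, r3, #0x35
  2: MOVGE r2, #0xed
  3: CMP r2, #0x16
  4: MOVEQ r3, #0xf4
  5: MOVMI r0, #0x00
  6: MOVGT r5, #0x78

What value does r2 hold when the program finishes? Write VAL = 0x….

VAL = 0xed

[0] flags=0010 → (cmp)
[1] flags=0010 VC?T → r2=0x9e
[2] flags=0010 GE?T → r2=0xed
[3] flags=1010 → (cmp)
[4] flags=1010 EQ?F → skip
[5] flags=1010 MI?T → r0=0x00
[6] flags=1010 GT?F → skip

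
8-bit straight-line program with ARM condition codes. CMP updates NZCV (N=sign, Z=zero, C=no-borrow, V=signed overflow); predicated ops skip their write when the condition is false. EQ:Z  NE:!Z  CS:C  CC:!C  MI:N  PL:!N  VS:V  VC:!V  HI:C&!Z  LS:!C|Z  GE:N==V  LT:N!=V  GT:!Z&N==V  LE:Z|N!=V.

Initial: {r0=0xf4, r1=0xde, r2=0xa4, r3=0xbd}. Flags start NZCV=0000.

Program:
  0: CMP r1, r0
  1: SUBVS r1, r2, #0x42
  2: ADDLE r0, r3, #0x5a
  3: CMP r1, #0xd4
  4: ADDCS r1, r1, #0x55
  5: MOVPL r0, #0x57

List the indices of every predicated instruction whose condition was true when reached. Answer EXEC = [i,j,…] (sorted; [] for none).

EXEC = [2,4,5]

0: ✓ CMP  NZCV=1000
1: · SUBVS
2: ✓ ADDLE  r0←0x17
3: ✓ CMP  NZCV=0010
4: ✓ ADDCS  r1←0x33
5: ✓ MOVPL  r0←0x57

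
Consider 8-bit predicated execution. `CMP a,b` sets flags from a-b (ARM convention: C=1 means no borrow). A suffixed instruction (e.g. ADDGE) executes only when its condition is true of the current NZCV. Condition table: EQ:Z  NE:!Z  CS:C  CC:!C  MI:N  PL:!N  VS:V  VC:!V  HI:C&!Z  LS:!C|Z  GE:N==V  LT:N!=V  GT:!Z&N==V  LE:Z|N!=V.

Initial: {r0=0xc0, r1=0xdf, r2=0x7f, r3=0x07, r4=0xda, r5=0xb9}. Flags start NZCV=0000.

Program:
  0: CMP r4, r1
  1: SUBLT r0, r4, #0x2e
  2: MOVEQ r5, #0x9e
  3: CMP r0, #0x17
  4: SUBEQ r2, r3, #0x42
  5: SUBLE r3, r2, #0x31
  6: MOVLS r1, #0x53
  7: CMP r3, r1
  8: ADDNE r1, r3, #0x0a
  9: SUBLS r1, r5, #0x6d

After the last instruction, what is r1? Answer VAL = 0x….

VAL = 0x4c

[0] flags=1000 → (cmp)
[1] flags=1000 LT?T → r0=0xac
[2] flags=1000 EQ?F → skip
[3] flags=1010 → (cmp)
[4] flags=1010 EQ?F → skip
[5] flags=1010 LE?T → r3=0x4e
[6] flags=1010 LS?F → skip
[7] flags=0000 → (cmp)
[8] flags=0000 NE?T → r1=0x58
[9] flags=0000 LS?T → r1=0x4c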